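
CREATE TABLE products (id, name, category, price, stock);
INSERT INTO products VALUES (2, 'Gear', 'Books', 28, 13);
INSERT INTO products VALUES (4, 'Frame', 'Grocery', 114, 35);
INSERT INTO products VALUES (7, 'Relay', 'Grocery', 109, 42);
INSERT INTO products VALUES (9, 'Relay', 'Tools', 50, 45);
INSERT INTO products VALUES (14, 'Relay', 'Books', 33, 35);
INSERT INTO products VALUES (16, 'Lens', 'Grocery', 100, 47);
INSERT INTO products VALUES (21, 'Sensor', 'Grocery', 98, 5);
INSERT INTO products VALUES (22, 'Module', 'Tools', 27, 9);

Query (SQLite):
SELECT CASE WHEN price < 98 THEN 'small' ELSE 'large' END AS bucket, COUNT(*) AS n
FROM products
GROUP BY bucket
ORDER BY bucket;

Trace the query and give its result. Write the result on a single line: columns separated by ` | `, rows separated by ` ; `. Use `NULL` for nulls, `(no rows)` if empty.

large | 4 ; small | 4

Bucket rows by price < 98 → 'small' else 'large'; count each bucket.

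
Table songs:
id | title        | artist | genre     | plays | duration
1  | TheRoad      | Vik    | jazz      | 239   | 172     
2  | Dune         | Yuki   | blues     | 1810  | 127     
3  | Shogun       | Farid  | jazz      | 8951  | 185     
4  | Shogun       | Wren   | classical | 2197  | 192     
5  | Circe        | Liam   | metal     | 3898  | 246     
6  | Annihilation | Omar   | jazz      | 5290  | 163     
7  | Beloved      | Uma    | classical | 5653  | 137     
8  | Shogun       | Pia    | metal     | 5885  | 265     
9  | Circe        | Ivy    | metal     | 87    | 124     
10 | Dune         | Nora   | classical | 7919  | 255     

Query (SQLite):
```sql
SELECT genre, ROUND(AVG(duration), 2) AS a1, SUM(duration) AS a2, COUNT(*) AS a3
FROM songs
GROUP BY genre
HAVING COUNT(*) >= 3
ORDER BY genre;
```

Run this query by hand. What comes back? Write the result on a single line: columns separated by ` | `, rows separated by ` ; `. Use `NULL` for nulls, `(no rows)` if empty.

Group songs by genre.
Per group compute: ROUND(AVG(duration), 2), SUM(duration), COUNT(*).
HAVING: drop groups with fewer than 3 rows.
  blues: ids {2} → ROUND(AVG(duration), 2)=127, SUM(duration)=127, COUNT(*)=1
  classical: ids {4, 7, 10} → ROUND(AVG(duration), 2)=194.67, SUM(duration)=584, COUNT(*)=3
  jazz: ids {1, 3, 6} → ROUND(AVG(duration), 2)=173.33, SUM(duration)=520, COUNT(*)=3
  metal: ids {5, 8, 9} → ROUND(AVG(duration), 2)=211.67, SUM(duration)=635, COUNT(*)=3

classical | 194.67 | 584 | 3 ; jazz | 173.33 | 520 | 3 ; metal | 211.67 | 635 | 3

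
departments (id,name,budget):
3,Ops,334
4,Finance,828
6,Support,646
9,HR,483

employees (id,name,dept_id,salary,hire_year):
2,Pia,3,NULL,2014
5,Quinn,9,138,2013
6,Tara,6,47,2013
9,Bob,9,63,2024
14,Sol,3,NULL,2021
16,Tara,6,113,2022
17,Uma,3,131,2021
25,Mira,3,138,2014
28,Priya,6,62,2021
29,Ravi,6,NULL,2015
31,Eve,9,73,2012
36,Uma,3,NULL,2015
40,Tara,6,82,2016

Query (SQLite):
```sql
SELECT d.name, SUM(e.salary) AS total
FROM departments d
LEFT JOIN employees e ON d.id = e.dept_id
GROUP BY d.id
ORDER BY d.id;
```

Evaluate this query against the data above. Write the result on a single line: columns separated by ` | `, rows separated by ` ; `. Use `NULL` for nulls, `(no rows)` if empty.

LEFT JOIN keeps every departments row; unmatched ones get NULL for employees columns.
Group by departments.id and compute SUM(e.salary). SUM over an all-NULL group is NULL.
  3: ids {2, 14, 17, 25, 36} → SUM(e.salary)=269
  4: ids {—} → SUM(e.salary)=NULL
  6: ids {6, 16, 28, 29, 40} → SUM(e.salary)=304
  9: ids {5, 9, 31} → SUM(e.salary)=274

Ops | 269 ; Finance | NULL ; Support | 304 ; HR | 274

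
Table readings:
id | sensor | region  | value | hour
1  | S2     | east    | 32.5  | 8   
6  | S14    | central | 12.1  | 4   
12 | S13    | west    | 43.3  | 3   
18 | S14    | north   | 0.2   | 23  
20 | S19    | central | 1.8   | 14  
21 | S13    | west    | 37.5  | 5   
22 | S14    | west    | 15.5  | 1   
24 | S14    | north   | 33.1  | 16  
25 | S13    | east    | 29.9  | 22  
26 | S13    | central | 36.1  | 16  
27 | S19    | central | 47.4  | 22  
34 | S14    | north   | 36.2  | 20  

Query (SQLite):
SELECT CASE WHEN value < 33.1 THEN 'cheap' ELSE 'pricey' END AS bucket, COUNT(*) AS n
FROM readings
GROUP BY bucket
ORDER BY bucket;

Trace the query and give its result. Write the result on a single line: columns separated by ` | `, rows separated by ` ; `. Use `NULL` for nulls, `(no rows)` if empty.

cheap | 6 ; pricey | 6

Bucket rows by value < 33.1 → 'cheap' else 'pricey'; count each bucket.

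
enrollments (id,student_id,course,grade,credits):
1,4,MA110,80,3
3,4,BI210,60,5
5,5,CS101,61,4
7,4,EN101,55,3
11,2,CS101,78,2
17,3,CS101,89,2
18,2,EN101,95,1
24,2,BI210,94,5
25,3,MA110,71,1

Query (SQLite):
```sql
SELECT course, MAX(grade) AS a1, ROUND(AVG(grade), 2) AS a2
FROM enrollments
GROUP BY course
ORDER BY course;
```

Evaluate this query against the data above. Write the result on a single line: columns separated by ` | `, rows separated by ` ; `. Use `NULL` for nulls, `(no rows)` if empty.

BI210 | 94 | 77 ; CS101 | 89 | 76 ; EN101 | 95 | 75 ; MA110 | 80 | 75.5

Group enrollments by course.
Per group compute: MAX(grade), ROUND(AVG(grade), 2).
  BI210: ids {3, 24} → MAX(grade)=94, ROUND(AVG(grade), 2)=77
  CS101: ids {5, 11, 17} → MAX(grade)=89, ROUND(AVG(grade), 2)=76
  EN101: ids {7, 18} → MAX(grade)=95, ROUND(AVG(grade), 2)=75
  MA110: ids {1, 25} → MAX(grade)=80, ROUND(AVG(grade), 2)=75.5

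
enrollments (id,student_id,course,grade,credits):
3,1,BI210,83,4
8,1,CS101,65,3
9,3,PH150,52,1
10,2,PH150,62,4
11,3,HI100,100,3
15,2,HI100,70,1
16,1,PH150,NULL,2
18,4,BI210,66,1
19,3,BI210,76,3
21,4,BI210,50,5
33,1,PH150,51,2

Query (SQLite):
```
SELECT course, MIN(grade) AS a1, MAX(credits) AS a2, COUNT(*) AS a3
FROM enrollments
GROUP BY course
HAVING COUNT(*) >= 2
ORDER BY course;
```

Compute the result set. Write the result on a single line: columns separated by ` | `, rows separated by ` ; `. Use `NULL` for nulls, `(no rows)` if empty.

Group enrollments by course.
Per group compute: MIN(grade), MAX(credits), COUNT(*).
HAVING: drop groups with fewer than 2 rows.
  BI210: ids {3, 18, 19, 21} → MIN(grade)=50, MAX(credits)=5, COUNT(*)=4
  CS101: ids {8} → MIN(grade)=65, MAX(credits)=3, COUNT(*)=1
  HI100: ids {11, 15} → MIN(grade)=70, MAX(credits)=3, COUNT(*)=2
  PH150: ids {9, 10, 16, 33} → MIN(grade)=51, MAX(credits)=4, COUNT(*)=4

BI210 | 50 | 5 | 4 ; HI100 | 70 | 3 | 2 ; PH150 | 51 | 4 | 4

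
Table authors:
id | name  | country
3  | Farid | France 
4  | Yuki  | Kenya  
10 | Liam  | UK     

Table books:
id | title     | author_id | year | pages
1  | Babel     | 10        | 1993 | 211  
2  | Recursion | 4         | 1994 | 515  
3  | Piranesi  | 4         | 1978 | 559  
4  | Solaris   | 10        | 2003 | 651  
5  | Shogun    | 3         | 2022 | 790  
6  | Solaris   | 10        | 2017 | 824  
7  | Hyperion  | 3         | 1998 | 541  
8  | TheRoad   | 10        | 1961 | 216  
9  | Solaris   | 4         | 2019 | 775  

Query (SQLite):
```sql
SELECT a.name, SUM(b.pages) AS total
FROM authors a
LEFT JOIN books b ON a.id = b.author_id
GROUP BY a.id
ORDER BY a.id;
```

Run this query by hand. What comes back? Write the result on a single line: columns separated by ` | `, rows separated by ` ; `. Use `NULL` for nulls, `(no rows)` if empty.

Farid | 1331 ; Yuki | 1849 ; Liam | 1902

LEFT JOIN keeps every authors row; unmatched ones get NULL for books columns.
Group by authors.id and compute SUM(b.pages). SUM over an all-NULL group is NULL.
  3: ids {5, 7} → SUM(b.pages)=1331
  4: ids {2, 3, 9} → SUM(b.pages)=1849
  10: ids {1, 4, 6, 8} → SUM(b.pages)=1902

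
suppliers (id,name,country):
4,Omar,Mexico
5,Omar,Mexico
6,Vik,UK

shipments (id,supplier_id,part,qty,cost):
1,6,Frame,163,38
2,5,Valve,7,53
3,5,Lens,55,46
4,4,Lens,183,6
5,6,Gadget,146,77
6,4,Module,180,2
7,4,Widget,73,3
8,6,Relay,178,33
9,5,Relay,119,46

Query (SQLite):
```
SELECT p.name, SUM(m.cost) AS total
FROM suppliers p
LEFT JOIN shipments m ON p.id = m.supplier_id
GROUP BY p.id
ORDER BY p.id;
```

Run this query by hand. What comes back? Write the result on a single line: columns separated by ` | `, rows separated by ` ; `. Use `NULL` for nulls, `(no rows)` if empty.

LEFT JOIN keeps every suppliers row; unmatched ones get NULL for shipments columns.
Group by suppliers.id and compute SUM(m.cost). SUM over an all-NULL group is NULL.
  4: ids {4, 6, 7} → SUM(m.cost)=11
  5: ids {2, 3, 9} → SUM(m.cost)=145
  6: ids {1, 5, 8} → SUM(m.cost)=148

Omar | 11 ; Omar | 145 ; Vik | 148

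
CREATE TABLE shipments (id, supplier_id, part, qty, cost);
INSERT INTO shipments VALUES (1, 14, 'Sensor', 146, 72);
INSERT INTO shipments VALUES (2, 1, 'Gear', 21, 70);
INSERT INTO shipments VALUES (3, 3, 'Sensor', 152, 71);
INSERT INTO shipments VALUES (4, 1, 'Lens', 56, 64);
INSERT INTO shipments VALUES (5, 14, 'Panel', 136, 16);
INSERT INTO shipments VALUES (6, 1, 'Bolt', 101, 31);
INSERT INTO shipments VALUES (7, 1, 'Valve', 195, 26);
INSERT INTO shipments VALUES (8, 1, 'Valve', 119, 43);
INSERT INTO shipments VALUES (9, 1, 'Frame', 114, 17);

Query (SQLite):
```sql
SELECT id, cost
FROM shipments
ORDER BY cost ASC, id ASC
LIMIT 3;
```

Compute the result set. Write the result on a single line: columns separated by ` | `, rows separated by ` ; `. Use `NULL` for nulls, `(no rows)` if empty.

Sort by cost asc, tiebreak id asc: (16, id=5), (17, id=9), (26, id=7), (31, id=6), (43, id=8), (64, id=4) …. Take first 3.

5 | 16 ; 9 | 17 ; 7 | 26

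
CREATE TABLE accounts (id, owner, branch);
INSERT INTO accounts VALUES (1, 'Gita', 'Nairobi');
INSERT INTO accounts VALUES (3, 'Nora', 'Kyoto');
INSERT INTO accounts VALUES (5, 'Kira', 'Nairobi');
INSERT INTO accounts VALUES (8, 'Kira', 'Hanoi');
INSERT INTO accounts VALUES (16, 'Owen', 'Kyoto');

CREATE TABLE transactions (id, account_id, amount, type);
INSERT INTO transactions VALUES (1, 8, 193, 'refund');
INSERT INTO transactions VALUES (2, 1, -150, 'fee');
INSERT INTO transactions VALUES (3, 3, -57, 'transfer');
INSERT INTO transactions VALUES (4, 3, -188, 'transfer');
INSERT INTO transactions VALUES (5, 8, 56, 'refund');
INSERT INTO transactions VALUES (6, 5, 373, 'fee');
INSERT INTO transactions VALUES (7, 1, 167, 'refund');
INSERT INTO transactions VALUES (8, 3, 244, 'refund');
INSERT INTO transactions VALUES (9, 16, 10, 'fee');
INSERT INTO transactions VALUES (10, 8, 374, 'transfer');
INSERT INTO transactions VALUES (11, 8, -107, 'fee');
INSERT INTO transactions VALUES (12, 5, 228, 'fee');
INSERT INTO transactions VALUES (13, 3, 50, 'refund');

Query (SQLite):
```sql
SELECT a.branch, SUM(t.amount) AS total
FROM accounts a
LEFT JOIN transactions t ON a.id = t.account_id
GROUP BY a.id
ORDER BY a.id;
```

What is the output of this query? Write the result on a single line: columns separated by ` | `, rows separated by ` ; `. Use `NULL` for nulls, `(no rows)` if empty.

LEFT JOIN keeps every accounts row; unmatched ones get NULL for transactions columns.
Group by accounts.id and compute SUM(t.amount). SUM over an all-NULL group is NULL.
  1: ids {2, 7} → SUM(t.amount)=17
  3: ids {3, 4, 8, 13} → SUM(t.amount)=49
  5: ids {6, 12} → SUM(t.amount)=601
  8: ids {1, 5, 10, 11} → SUM(t.amount)=516
  16: ids {9} → SUM(t.amount)=10

Nairobi | 17 ; Kyoto | 49 ; Nairobi | 601 ; Hanoi | 516 ; Kyoto | 10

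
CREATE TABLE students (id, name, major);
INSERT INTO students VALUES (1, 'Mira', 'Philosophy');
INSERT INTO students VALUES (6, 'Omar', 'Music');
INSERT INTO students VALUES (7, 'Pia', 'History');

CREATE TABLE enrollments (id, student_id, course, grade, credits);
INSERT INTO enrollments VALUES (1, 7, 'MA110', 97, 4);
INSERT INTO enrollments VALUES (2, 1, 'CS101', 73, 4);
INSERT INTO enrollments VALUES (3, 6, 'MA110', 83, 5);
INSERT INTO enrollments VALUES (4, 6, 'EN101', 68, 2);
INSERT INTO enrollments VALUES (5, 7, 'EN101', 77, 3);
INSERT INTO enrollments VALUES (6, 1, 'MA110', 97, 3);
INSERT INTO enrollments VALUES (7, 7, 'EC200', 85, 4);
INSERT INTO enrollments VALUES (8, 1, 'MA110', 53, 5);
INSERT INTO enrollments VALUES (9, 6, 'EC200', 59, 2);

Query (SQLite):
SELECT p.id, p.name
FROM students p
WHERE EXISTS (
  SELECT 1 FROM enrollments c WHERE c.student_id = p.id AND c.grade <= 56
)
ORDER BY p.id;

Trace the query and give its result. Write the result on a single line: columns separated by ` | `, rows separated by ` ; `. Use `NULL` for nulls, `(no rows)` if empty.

1 | Mira

For each students row, check whether any enrollments with matching student_id has grade <= 56.
Keep rows where that is true.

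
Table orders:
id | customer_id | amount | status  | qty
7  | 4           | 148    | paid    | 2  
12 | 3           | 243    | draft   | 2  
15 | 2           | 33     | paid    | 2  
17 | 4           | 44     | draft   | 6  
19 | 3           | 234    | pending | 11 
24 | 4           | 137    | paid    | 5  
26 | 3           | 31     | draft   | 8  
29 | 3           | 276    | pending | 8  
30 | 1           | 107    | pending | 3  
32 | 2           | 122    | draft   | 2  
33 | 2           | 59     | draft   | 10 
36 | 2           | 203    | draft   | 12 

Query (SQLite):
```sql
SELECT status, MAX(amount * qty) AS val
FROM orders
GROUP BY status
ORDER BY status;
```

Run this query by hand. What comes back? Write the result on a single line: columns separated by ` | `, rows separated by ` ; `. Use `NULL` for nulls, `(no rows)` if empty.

For each row compute amount * qty.
Group by status; take MAX of the expression per group.
  draft: ids {12, 17, 26, 32, 33, 36} → MAX(amount * qty)=2436
  paid: ids {7, 15, 24} → MAX(amount * qty)=685
  pending: ids {19, 29, 30} → MAX(amount * qty)=2574

draft | 2436 ; paid | 685 ; pending | 2574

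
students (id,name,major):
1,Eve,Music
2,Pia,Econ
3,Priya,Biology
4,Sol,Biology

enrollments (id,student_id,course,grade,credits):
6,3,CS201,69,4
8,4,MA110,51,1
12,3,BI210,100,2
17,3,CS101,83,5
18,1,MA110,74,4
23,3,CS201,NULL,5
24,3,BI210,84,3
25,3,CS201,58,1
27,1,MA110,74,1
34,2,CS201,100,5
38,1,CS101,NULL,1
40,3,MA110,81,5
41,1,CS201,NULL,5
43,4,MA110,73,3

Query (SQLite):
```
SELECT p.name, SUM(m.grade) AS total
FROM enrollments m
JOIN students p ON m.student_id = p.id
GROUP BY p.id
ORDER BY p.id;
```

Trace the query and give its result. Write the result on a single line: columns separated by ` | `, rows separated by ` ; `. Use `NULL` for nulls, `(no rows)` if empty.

Eve | 148 ; Pia | 100 ; Priya | 475 ; Sol | 124

Join each enrollments row to its students via student_id.
Group joined rows by students.id; compute SUM(m.grade) per group.
  1: ids {18, 27, 38, 41} → SUM(m.grade)=148
  2: ids {34} → SUM(m.grade)=100
  3: ids {6, 12, 17, 23, 24, 25, 40} → SUM(m.grade)=475
  4: ids {8, 43} → SUM(m.grade)=124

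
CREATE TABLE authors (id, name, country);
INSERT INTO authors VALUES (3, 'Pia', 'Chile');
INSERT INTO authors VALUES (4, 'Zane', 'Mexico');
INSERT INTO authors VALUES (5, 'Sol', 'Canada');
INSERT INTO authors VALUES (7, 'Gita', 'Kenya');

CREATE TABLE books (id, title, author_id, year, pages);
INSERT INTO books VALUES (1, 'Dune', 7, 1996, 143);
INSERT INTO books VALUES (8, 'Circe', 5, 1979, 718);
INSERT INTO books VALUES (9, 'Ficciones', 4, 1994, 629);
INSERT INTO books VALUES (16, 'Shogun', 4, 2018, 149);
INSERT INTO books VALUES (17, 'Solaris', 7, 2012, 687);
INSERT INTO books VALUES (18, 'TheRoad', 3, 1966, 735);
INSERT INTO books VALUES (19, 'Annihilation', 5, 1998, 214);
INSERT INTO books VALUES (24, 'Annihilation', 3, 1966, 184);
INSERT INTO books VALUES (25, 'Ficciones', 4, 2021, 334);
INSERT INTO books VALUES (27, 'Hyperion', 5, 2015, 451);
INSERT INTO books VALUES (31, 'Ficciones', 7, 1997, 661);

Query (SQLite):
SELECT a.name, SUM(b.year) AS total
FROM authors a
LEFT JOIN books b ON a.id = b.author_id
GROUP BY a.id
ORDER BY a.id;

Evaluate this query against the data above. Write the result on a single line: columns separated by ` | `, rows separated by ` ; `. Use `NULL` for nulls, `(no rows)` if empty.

LEFT JOIN keeps every authors row; unmatched ones get NULL for books columns.
Group by authors.id and compute SUM(b.year). SUM over an all-NULL group is NULL.
  3: ids {18, 24} → SUM(b.year)=3932
  4: ids {9, 16, 25} → SUM(b.year)=6033
  5: ids {8, 19, 27} → SUM(b.year)=5992
  7: ids {1, 17, 31} → SUM(b.year)=6005

Pia | 3932 ; Zane | 6033 ; Sol | 5992 ; Gita | 6005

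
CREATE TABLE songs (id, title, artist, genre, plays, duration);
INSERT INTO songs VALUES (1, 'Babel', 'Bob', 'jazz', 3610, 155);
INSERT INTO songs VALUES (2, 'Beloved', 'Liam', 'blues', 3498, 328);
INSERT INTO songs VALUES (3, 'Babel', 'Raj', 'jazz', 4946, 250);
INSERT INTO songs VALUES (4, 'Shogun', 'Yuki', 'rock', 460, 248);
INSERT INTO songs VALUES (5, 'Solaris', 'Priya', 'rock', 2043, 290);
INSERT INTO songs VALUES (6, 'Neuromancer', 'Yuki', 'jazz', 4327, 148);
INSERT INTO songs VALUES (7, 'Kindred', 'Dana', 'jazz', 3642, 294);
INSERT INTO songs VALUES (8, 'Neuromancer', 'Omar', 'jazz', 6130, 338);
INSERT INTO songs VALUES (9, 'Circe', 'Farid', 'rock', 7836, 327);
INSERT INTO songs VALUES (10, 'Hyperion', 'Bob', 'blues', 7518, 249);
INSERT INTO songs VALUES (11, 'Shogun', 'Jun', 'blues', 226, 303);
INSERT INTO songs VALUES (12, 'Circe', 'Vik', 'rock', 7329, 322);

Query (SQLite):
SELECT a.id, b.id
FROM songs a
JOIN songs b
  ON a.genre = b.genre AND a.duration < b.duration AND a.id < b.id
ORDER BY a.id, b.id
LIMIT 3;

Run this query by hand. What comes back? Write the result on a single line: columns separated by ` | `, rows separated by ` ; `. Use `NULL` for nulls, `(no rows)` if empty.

1 | 3 ; 1 | 7 ; 1 | 8

Pairs (a,b) with same genre, a.duration < b.duration, a.id < b.id.
genre groups: blues:{2,10,11} jazz:{1,3,6,7,8} rock:{4,5,9,12}
Ordered by (a.id, b.id); first 3.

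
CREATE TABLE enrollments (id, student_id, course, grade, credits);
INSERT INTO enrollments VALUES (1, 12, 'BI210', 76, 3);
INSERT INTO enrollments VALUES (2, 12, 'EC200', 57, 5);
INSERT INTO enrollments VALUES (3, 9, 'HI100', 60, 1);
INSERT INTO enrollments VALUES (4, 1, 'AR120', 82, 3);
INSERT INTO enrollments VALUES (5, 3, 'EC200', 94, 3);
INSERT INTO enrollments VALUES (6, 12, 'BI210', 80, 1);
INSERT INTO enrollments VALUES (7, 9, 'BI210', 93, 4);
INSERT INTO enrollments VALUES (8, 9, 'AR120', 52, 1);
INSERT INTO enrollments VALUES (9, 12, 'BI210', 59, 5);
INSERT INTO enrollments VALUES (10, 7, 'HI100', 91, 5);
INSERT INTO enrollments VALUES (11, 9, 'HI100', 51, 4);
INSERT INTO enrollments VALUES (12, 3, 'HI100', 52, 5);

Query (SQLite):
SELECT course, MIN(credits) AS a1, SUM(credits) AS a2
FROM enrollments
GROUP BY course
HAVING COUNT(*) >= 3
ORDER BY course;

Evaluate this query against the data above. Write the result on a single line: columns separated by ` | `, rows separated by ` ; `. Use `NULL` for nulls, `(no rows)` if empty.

Group enrollments by course.
Per group compute: MIN(credits), SUM(credits).
HAVING: drop groups with fewer than 3 rows.
  AR120: ids {4, 8} → MIN(credits)=1, SUM(credits)=4
  BI210: ids {1, 6, 7, 9} → MIN(credits)=1, SUM(credits)=13
  EC200: ids {2, 5} → MIN(credits)=3, SUM(credits)=8
  HI100: ids {3, 10, 11, 12} → MIN(credits)=1, SUM(credits)=15

BI210 | 1 | 13 ; HI100 | 1 | 15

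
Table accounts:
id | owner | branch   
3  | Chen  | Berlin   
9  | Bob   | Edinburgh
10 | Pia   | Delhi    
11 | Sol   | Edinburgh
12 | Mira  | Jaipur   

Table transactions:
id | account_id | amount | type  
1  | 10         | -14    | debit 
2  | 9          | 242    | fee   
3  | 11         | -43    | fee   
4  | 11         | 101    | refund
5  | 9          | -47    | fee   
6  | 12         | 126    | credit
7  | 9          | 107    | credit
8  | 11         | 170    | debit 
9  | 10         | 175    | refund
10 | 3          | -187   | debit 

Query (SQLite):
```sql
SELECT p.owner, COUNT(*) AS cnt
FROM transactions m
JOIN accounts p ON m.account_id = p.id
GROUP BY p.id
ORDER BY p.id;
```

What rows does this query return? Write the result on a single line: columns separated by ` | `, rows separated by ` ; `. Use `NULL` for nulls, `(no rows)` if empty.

Join each transactions row to its accounts via account_id.
Group joined rows by accounts.id; compute COUNT(*) per group.
  3: ids {10} → COUNT(*)=1
  9: ids {2, 5, 7} → COUNT(*)=3
  10: ids {1, 9} → COUNT(*)=2
  11: ids {3, 4, 8} → COUNT(*)=3
  12: ids {6} → COUNT(*)=1

Chen | 1 ; Bob | 3 ; Pia | 2 ; Sol | 3 ; Mira | 1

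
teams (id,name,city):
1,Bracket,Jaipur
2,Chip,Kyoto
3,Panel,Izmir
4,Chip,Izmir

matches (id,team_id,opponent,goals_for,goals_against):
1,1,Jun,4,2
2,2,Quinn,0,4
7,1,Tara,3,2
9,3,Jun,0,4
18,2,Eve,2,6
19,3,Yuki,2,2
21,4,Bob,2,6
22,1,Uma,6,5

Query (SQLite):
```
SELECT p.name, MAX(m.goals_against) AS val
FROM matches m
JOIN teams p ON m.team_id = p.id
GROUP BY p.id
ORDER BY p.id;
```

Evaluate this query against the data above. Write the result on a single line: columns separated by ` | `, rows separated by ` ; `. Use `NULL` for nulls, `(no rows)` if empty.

Bracket | 5 ; Chip | 6 ; Panel | 4 ; Chip | 6

Join each matches row to its teams via team_id.
Group joined rows by teams.id; compute MAX(m.goals_against) per group.
  1: ids {1, 7, 22} → MAX(m.goals_against)=5
  2: ids {2, 18} → MAX(m.goals_against)=6
  3: ids {9, 19} → MAX(m.goals_against)=4
  4: ids {21} → MAX(m.goals_against)=6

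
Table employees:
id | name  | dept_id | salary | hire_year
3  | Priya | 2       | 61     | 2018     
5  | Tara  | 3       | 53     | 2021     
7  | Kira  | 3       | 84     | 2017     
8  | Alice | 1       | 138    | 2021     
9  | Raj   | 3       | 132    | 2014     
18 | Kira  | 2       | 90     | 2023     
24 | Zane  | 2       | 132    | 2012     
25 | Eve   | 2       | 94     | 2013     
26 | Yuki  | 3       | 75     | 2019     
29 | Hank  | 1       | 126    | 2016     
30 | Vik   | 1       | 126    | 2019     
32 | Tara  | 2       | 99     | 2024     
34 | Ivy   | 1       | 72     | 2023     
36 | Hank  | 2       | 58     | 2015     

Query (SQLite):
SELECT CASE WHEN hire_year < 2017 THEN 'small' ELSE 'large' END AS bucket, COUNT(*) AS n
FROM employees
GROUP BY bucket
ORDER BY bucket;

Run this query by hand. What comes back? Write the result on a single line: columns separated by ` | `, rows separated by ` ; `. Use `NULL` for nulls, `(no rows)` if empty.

large | 9 ; small | 5

Bucket rows by hire_year < 2017 → 'small' else 'large'; count each bucket.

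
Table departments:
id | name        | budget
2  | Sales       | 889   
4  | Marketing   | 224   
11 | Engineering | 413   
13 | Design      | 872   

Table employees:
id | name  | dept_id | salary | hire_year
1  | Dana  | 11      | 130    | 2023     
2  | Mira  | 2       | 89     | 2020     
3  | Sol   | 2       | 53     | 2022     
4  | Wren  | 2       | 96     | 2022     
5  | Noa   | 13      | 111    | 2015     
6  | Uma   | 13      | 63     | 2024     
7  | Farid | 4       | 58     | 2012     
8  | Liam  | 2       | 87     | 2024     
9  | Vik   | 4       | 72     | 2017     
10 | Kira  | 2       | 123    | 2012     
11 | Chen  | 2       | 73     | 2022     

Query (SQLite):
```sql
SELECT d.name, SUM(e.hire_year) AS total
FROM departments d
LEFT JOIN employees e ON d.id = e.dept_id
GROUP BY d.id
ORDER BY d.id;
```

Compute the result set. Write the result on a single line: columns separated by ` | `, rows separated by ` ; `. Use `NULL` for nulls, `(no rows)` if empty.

Sales | 12122 ; Marketing | 4029 ; Engineering | 2023 ; Design | 4039

LEFT JOIN keeps every departments row; unmatched ones get NULL for employees columns.
Group by departments.id and compute SUM(e.hire_year). SUM over an all-NULL group is NULL.
  2: ids {2, 3, 4, 8, 10, 11} → SUM(e.hire_year)=12122
  4: ids {7, 9} → SUM(e.hire_year)=4029
  11: ids {1} → SUM(e.hire_year)=2023
  13: ids {5, 6} → SUM(e.hire_year)=4039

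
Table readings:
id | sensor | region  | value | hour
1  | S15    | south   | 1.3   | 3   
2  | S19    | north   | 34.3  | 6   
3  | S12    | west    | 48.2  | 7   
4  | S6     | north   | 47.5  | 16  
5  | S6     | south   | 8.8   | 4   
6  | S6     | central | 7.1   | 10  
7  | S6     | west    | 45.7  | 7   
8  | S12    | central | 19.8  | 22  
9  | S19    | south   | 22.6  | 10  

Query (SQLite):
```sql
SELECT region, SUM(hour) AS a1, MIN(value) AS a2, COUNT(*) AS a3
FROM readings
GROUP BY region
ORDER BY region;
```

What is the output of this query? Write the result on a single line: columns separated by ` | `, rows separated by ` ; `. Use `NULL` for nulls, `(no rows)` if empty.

central | 32 | 7.1 | 2 ; north | 22 | 34.3 | 2 ; south | 17 | 1.3 | 3 ; west | 14 | 45.7 | 2

Group readings by region.
Per group compute: SUM(hour), MIN(value), COUNT(*).
  central: ids {6, 8} → SUM(hour)=32, MIN(value)=7.1, COUNT(*)=2
  north: ids {2, 4} → SUM(hour)=22, MIN(value)=34.3, COUNT(*)=2
  south: ids {1, 5, 9} → SUM(hour)=17, MIN(value)=1.3, COUNT(*)=3
  west: ids {3, 7} → SUM(hour)=14, MIN(value)=45.7, COUNT(*)=2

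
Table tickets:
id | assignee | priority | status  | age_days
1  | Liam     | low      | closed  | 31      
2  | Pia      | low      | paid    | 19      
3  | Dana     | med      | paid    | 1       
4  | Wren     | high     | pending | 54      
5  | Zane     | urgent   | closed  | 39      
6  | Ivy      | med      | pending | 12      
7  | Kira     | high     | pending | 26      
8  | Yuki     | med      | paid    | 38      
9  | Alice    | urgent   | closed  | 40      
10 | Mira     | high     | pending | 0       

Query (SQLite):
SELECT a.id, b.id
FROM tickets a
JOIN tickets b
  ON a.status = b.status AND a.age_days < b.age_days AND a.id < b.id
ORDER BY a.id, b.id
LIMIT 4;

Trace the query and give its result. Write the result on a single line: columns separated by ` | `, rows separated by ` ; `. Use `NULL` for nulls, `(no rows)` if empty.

Pairs (a,b) with same status, a.age_days < b.age_days, a.id < b.id.
status groups: closed:{1,5,9} paid:{2,3,8} pending:{4,6,7,10}
Ordered by (a.id, b.id); first 4.

1 | 5 ; 1 | 9 ; 2 | 8 ; 3 | 8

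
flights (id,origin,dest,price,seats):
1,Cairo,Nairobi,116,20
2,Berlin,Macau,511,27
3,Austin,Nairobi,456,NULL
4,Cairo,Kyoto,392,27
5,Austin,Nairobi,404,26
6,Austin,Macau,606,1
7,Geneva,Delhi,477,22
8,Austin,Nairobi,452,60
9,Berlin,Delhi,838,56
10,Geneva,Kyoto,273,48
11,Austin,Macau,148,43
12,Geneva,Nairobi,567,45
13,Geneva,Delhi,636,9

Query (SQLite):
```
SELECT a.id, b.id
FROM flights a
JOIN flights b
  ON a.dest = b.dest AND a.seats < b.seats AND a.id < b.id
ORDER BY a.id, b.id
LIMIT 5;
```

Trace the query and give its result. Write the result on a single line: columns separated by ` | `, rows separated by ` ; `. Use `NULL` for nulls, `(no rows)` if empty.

1 | 5 ; 1 | 8 ; 1 | 12 ; 2 | 11 ; 4 | 10

Pairs (a,b) with same dest, a.seats < b.seats, a.id < b.id.
dest groups: Delhi:{7,9,13} Kyoto:{4,10} Macau:{2,6,11} Nairobi:{1,3,5,8,12}
Ordered by (a.id, b.id); first 5.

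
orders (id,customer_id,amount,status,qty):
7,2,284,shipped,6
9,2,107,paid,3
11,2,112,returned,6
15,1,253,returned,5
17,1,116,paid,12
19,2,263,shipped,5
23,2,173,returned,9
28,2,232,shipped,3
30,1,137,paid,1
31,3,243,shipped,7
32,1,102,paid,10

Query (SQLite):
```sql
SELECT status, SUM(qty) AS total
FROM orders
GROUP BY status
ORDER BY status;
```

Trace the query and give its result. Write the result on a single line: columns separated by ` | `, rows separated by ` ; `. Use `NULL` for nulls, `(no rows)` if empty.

paid | 26 ; returned | 20 ; shipped | 21

Partition orders by status; compute SUM(qty) within each group.
  paid: ids {9, 17, 30, 32} → SUM(qty)=26
  returned: ids {11, 15, 23} → SUM(qty)=20
  shipped: ids {7, 19, 28, 31} → SUM(qty)=21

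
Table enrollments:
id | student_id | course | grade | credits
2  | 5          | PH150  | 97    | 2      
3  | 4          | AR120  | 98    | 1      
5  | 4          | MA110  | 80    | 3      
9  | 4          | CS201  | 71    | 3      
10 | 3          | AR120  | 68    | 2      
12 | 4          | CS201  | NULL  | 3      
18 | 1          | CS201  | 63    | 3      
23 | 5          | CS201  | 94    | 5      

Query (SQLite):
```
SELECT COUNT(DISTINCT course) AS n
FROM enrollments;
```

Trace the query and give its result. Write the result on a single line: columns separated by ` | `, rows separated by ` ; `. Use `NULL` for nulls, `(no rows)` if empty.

4

Count distinct non-NULL course values.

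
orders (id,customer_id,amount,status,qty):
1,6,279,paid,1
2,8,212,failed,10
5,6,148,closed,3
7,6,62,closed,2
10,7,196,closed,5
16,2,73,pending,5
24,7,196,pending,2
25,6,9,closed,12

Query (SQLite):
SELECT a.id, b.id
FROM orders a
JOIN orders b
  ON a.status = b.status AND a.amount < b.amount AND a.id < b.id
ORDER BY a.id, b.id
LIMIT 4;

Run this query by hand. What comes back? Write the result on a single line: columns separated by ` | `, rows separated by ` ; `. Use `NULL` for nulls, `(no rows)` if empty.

5 | 10 ; 7 | 10 ; 16 | 24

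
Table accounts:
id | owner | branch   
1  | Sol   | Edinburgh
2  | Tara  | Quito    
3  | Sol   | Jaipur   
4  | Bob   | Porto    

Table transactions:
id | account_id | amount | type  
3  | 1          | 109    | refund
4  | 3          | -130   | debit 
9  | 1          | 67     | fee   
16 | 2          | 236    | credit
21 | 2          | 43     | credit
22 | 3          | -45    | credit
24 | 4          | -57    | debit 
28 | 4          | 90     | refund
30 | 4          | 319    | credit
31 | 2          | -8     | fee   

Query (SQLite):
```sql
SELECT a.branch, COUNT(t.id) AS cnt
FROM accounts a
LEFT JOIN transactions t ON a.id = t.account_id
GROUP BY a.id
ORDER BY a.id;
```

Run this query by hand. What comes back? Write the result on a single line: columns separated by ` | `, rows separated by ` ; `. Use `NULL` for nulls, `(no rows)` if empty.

Edinburgh | 2 ; Quito | 3 ; Jaipur | 2 ; Porto | 3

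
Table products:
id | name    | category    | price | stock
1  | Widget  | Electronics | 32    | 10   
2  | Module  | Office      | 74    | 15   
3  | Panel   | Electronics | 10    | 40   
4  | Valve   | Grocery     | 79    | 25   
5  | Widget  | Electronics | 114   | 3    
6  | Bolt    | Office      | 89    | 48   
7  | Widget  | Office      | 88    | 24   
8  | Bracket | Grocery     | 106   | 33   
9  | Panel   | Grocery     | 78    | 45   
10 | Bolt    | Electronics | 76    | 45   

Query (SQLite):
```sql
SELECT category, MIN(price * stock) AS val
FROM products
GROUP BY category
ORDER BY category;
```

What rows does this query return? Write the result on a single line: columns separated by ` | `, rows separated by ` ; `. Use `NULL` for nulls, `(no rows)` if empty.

For each row compute price * stock.
Group by category; take MIN of the expression per group.
  Electronics: ids {1, 3, 5, 10} → MIN(price * stock)=320
  Grocery: ids {4, 8, 9} → MIN(price * stock)=1975
  Office: ids {2, 6, 7} → MIN(price * stock)=1110

Electronics | 320 ; Grocery | 1975 ; Office | 1110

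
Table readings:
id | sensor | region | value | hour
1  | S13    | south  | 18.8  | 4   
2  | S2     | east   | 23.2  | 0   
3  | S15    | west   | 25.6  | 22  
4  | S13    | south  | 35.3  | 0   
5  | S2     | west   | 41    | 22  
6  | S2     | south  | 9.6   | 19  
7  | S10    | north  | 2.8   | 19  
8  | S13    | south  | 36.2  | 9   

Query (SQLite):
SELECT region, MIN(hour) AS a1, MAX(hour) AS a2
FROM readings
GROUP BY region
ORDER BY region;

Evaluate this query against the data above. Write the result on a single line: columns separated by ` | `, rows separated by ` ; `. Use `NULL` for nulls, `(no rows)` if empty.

Group readings by region.
Per group compute: MIN(hour), MAX(hour).
  east: ids {2} → MIN(hour)=0, MAX(hour)=0
  north: ids {7} → MIN(hour)=19, MAX(hour)=19
  south: ids {1, 4, 6, 8} → MIN(hour)=0, MAX(hour)=19
  west: ids {3, 5} → MIN(hour)=22, MAX(hour)=22

east | 0 | 0 ; north | 19 | 19 ; south | 0 | 19 ; west | 22 | 22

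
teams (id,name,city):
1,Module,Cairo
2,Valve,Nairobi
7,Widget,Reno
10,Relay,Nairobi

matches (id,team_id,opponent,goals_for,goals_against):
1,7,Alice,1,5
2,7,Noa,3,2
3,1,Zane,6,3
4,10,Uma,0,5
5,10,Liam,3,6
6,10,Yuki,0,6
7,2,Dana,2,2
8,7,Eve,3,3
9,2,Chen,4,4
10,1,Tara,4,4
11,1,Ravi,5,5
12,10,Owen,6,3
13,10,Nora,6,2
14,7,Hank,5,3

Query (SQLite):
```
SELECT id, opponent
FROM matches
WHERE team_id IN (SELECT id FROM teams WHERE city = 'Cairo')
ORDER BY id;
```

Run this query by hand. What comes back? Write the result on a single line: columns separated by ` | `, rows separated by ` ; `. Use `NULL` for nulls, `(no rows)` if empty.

Inner query: teams.id where city = 'Cairo'.
Outer: keep matches rows whose team_id is in that set.
Inner query → {1}

3 | Zane ; 10 | Tara ; 11 | Ravi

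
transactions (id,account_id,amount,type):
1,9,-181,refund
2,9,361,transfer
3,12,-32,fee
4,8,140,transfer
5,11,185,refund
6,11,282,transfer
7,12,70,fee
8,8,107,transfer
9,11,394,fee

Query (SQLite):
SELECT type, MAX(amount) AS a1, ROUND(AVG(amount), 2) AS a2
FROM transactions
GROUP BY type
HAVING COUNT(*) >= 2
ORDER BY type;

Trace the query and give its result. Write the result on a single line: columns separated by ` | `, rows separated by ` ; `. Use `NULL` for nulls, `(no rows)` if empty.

fee | 394 | 144 ; refund | 185 | 2 ; transfer | 361 | 222.5

Group transactions by type.
Per group compute: MAX(amount), ROUND(AVG(amount), 2).
HAVING: drop groups with fewer than 2 rows.
  fee: ids {3, 7, 9} → MAX(amount)=394, ROUND(AVG(amount), 2)=144
  refund: ids {1, 5} → MAX(amount)=185, ROUND(AVG(amount), 2)=2
  transfer: ids {2, 4, 6, 8} → MAX(amount)=361, ROUND(AVG(amount), 2)=222.5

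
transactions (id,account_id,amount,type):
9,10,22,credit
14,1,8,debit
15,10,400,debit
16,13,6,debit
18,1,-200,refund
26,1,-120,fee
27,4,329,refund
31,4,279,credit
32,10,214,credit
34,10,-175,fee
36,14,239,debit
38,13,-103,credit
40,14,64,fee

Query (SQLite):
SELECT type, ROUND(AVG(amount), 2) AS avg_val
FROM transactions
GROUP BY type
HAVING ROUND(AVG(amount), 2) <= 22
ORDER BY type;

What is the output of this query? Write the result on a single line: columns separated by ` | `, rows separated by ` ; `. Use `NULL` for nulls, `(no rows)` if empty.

Partition transactions by type; compute ROUND(AVG(amount), 2) within each group.
HAVING: keep groups where ROUND(AVG(amount), 2) <= 22.
  credit: ids {9, 31, 32, 38} → ROUND(AVG(amount), 2)=103
  debit: ids {14, 15, 16, 36} → ROUND(AVG(amount), 2)=163.25
  fee: ids {26, 34, 40} → ROUND(AVG(amount), 2)=-77
  refund: ids {18, 27} → ROUND(AVG(amount), 2)=64.5

fee | -77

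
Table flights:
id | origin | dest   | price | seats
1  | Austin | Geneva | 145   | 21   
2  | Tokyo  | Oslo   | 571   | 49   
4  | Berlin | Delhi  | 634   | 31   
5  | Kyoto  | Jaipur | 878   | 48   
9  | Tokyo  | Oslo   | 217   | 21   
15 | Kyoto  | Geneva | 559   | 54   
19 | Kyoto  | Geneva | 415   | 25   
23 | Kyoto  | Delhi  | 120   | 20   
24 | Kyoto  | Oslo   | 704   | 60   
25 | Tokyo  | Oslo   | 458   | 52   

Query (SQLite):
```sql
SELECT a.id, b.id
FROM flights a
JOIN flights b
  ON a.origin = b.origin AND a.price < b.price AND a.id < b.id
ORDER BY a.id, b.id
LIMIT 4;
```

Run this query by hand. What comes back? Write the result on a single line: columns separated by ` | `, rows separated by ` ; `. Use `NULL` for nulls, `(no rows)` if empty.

9 | 25 ; 15 | 24 ; 19 | 24 ; 23 | 24

Pairs (a,b) with same origin, a.price < b.price, a.id < b.id.
origin groups: Austin:{1} Berlin:{4} Kyoto:{5,15,19,23,24} Tokyo:{2,9,25}
Ordered by (a.id, b.id); first 4.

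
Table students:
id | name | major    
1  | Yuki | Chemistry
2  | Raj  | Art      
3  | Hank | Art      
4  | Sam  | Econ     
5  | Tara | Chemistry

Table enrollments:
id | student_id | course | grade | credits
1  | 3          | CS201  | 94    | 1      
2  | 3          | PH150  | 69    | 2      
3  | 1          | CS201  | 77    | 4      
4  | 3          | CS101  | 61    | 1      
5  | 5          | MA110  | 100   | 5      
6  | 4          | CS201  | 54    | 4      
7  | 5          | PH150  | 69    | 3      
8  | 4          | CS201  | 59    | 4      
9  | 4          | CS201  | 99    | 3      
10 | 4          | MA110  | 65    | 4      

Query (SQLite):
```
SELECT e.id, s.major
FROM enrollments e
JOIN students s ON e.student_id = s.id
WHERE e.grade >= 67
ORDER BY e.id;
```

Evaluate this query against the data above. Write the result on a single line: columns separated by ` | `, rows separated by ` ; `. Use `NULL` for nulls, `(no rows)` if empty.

1 | Art ; 2 | Art ; 3 | Chemistry ; 5 | Chemistry ; 7 | Chemistry ; 9 | Econ

Each enrollments row matches the students row where student_id = students.id.
Then keep rows with e.grade >= 67.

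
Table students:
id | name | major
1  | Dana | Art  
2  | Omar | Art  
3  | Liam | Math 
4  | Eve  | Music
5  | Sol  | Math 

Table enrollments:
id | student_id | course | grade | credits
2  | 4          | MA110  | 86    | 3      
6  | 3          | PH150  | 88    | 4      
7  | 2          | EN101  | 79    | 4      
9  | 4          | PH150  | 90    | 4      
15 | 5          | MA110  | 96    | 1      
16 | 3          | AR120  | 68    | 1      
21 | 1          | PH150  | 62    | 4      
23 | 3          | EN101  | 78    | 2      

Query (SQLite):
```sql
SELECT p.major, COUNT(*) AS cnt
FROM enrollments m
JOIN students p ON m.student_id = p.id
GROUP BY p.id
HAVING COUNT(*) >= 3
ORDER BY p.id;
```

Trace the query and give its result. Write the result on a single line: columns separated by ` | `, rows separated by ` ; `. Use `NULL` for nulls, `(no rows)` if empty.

Math | 3

Join each enrollments row to its students via student_id.
Group joined rows by students.id; compute COUNT(*) per group.
HAVING: keep groups with count ≥ 3.
  1: ids {21} → COUNT(*)=1
  2: ids {7} → COUNT(*)=1
  3: ids {6, 16, 23} → COUNT(*)=3
  4: ids {2, 9} → COUNT(*)=2
  5: ids {15} → COUNT(*)=1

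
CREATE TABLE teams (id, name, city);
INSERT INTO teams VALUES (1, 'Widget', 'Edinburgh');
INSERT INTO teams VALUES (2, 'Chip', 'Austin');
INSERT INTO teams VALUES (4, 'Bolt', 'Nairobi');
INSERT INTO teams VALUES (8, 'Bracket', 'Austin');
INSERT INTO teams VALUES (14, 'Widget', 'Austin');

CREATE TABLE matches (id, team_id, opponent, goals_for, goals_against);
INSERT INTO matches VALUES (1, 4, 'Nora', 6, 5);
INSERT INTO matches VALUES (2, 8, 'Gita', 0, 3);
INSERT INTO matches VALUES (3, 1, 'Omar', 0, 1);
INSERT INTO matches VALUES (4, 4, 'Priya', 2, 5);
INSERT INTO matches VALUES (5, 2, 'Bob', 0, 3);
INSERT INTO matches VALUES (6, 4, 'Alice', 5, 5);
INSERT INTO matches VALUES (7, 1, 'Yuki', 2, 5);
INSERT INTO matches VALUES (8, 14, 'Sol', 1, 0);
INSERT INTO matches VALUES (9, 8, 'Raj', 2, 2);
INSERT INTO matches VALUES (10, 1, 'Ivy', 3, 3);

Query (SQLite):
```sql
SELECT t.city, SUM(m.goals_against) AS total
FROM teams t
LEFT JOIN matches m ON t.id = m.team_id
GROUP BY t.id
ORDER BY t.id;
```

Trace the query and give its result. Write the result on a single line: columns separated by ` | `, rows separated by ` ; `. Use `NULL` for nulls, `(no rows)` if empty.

LEFT JOIN keeps every teams row; unmatched ones get NULL for matches columns.
Group by teams.id and compute SUM(m.goals_against). SUM over an all-NULL group is NULL.
  1: ids {3, 7, 10} → SUM(m.goals_against)=9
  2: ids {5} → SUM(m.goals_against)=3
  4: ids {1, 4, 6} → SUM(m.goals_against)=15
  8: ids {2, 9} → SUM(m.goals_against)=5
  14: ids {8} → SUM(m.goals_against)=0

Edinburgh | 9 ; Austin | 3 ; Nairobi | 15 ; Austin | 5 ; Austin | 0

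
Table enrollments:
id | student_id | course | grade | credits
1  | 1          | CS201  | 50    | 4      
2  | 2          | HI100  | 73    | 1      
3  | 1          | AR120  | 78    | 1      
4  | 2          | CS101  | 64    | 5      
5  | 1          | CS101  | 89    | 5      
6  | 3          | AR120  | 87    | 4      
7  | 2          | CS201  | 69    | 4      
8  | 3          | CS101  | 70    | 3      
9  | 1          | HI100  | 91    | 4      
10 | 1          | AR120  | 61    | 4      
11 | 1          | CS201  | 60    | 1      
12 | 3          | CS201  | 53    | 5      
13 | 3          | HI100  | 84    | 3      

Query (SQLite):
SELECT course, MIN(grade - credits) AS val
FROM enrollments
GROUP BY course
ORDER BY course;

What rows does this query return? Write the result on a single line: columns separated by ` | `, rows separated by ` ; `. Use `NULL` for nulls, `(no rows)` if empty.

For each row compute grade - credits.
Group by course; take MIN of the expression per group.
  AR120: ids {3, 6, 10} → MIN(grade - credits)=57
  CS101: ids {4, 5, 8} → MIN(grade - credits)=59
  CS201: ids {1, 7, 11, 12} → MIN(grade - credits)=46
  HI100: ids {2, 9, 13} → MIN(grade - credits)=72

AR120 | 57 ; CS101 | 59 ; CS201 | 46 ; HI100 | 72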